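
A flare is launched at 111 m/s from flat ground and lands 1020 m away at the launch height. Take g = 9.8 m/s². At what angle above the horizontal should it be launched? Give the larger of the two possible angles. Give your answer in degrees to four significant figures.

From R = (v₀²/g) sin 2θ: sin 2θ = 9.80 × 1020 / 12321 = 0.8113.
2θ = 54.22° or 180° − 54.22° = 125.8°, so θ = 27.11° or 62.89°.
The larger angle is 62.89°.

62.89°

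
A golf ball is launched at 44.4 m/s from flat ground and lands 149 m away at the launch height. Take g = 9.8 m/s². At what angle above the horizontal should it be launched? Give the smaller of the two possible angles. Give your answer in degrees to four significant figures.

23.90°

Level-ground range R = v₀² sin(2θ)/g ⇒ sin(2θ) = gR/v₀² = 9.80 × 149 / 44.4² = 0.7407.
2θ = 47.79° or 180° − 47.79° = 132.2°, so θ = 23.90° or 66.10°.
The smaller angle is 23.90°.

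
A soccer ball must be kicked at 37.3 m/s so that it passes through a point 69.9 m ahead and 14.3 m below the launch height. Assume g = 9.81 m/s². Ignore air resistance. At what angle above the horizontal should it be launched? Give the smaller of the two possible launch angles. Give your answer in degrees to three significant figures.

2.42°

Trajectory: y = x tanθ − g x² (1 + tan²θ)/(2v₀²). With x = 69.9, y = −14.3, v₀ = 37.3, g = 9.81:
17.23 tan²θ − 69.9 tanθ + (2.926) = 0.
tanθ = [69.9 ± √(69.9² − 4 × 17.23 × (2.926))] / (2 × 17.23) = (69.9 ± 68.44) / 34.45, giving tanθ = 0.04230 or 4.016.
θ = 2.422° or 76.02°; the smaller is 2.422°.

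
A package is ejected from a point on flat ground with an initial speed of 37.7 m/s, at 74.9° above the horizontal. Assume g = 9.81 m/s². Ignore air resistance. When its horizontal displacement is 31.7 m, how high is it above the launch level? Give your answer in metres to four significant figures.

Resolve: vₓ = 37.70 cos 74.9° = 9.821 m/s and v_y0 = 37.70 sin 74.9° = 36.40 m/s.
Time to reach x = 31.7 m: t = x/vₓ = 31.7/9.821 = 3.228 s.
Height: y = v_y0 t − ½ g t² = 36.40 × 3.228 − 4.905 × 3.228² = 117.5 − 51.10 = 66.38 m.

66.38 m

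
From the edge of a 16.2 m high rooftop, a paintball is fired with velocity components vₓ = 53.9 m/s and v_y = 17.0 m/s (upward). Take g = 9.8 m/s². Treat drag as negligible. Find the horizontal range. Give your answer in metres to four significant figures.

229.0 m

With up positive and y = 0 at the ground: y(t) = 16.2 + (17.00) t − 4.900 t². Setting y = 0 and taking the positive root: t = [17.00 + √(17.00² + 2·9.80·16.2)] / 9.80 = (17.00 + 24.63) / 9.80 = 4.248 s.
Horizontal distance: R = vₓ t = 53.90 × 4.248 = 229.0 m.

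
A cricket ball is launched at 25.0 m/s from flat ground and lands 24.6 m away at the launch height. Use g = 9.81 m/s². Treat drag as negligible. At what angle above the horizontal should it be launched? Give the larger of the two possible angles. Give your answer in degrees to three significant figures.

78.6°

From R = (v₀²/g) sin 2θ: sin 2θ = 9.81 × 24.6 / 625.00 = 0.3861.
2θ = 22.71° or 180° − 22.71° = 157.3°, so θ = 11.36° or 78.64°.
The larger angle is 78.64°.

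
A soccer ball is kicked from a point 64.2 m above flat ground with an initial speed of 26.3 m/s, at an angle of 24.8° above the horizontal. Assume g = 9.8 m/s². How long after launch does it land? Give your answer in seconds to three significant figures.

Resolve: vₓ = 26.30 cos 24.8° = 23.87 m/s and v_y0 = 26.30 sin 24.8° = 11.03 m/s.
With up positive and y = 0 at the ground: y(t) = 64.2 + (11.03) t − 4.900 t². Setting y = 0 and taking the positive root: t = [11.03 + √(11.03² + 2·9.80·64.2)] / 9.80 = (11.03 + 37.15) / 9.80 = 4.916 s.

4.92 s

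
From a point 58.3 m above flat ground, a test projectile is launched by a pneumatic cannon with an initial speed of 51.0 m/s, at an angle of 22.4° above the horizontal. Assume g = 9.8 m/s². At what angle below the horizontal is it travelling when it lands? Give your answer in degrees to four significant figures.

Horizontal component vₓ = 51.00 cos 22.4° = 47.15 m/s; vertical v_y0 = 51.00 sin 22.4° = 19.43 m/s.
With up positive and y = 0 at the ground: y(t) = 58.3 + (19.43) t − 4.900 t². Setting y = 0 and taking the positive root: t = [19.43 + √(19.43² + 2·9.80·58.3)] / 9.80 = (19.43 + 38.99) / 9.80 = 5.962 s.
At impact: v_y = v_y0 − g t = −38.99 m/s; vₓ = 47.15 m/s.
Angle below horizontal: arctan(|v_y|/vₓ) = arctan(38.99/47.15) = 39.59°.

39.59°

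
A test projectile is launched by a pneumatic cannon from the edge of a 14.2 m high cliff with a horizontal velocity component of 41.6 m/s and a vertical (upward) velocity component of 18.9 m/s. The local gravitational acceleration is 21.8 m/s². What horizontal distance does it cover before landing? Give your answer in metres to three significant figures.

Vertical motion (up positive, ground at y = 0): 10.90 t² − (18.90) t − 14.2 = 0, so t = (18.90 + √(18.90² + 2·21.8·14.2)) / 21.8 = (18.90 + 31.25) / 21.8 = 2.300 s.
Horizontal distance: R = vₓ t = 41.60 × 2.300 = 95.69 m.

95.7 m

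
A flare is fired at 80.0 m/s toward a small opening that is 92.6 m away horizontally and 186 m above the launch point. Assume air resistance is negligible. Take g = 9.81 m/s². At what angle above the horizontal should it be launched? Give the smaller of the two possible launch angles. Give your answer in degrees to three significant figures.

Trajectory: y = x tanθ − g x² (1 + tan²θ)/(2v₀²). With x = 92.6, y = 186, v₀ = 80.0, g = 9.81:
6.572 tan²θ − 92.6 tanθ + (192.6) = 0.
tanθ = [92.6 ± √(92.6² − 4 × 6.572 × (192.6))] / (2 × 6.572) = (92.6 ± 59.27) / 13.14, giving tanθ = 2.536 or 11.55.
θ = 68.48° or 85.05°; the smaller is 68.48°.

68.5°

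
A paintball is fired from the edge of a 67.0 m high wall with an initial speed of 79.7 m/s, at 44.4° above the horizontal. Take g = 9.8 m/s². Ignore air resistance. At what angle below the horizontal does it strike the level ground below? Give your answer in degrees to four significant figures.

vₓ = 79.70 cos 44.4° = 56.94 m/s; v_y0 = 79.70 sin 44.4° = 55.76 m/s.
The projectile lands when y = 67.0 + (55.76) t − ½·9.80·t² = 0. Positive root: t = (55.76 + √(55.76² + 2·9.80·67.0)) / 9.80 = (55.76 + 66.50) / 9.80 = 12.48 s.
At impact: v_y = v_y0 − g t = −66.50 m/s; vₓ = 56.94 m/s.
Angle below horizontal: arctan(|v_y|/vₓ) = arctan(66.50/56.94) = 49.43°.

49.43°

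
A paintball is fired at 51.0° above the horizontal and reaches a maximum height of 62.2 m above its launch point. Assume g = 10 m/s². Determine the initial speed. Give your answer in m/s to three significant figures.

At the peak v_y = 0, so v_y0 = √(2gH) = √(2 × 10.0 × 62.2) = 35.27 m/s.
v_y0 = v₀ sin θ ⇒ v₀ = 35.27 / sin 51.0° = 45.38 m/s.

45.4 m/s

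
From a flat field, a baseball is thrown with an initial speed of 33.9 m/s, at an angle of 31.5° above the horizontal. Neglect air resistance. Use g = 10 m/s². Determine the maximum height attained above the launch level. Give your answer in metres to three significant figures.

Components: vₓ = 33.90 cos 31.5° = 28.90 m/s, v_y0 = 33.90 sin 31.5° = 17.71 m/s.
At the apex v_y = 0, so H = v_y0²/(2g) = 17.71²/20.00 = 15.69 m.

15.7 m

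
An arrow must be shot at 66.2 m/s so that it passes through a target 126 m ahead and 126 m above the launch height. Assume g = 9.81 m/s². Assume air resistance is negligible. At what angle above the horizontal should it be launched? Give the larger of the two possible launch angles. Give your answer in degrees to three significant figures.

80.0°

Trajectory: y = x tanθ − g x² (1 + tan²θ)/(2v₀²). With x = 126, y = 126, v₀ = 66.2, g = 9.81:
17.77 tan²θ − 126 tanθ + (143.8) = 0.
tanθ = [126 ± √(126² − 4 × 17.77 × (143.8))] / (2 × 17.77) = (126 ± 75.22) / 35.54, giving tanθ = 1.429 or 5.662.
θ = 55.02° or 79.98°; the larger is 79.98°.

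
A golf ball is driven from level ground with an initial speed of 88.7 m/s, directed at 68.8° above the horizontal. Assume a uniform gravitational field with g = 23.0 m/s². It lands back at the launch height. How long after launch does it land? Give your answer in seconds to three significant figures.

Components: vₓ = 88.70 cos 68.8° = 32.08 m/s, v_y0 = 88.70 sin 68.8° = 82.70 m/s.
Time of flight on level ground: T = 2 v_y0 / g = 2 × 82.70 / 23.0 = 7.191 s.

7.19 s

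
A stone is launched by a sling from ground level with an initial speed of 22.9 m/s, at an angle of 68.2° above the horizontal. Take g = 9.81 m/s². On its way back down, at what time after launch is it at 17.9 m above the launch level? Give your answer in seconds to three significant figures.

3.19 s

vₓ = 22.90 cos 68.2° = 8.504 m/s; v_y0 = 22.90 sin 68.2° = 21.26 m/s.
Require v_y0 t − ½ g t² = 17.9, i.e. 4.905 t² − 21.26 t + 17.9 = 0.
t = [21.26 ± √(21.26² − 2·9.81·17.9)] / 9.81 = (21.26 ± 10.04) / 9.81, so t = 1.144 s or t = 3.191 s.
The descending-branch root is 3.191 s.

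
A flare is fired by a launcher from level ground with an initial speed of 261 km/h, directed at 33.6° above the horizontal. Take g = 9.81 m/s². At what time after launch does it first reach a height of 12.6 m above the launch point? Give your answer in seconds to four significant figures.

Convert: 261 km/h = 261/3.6 = 72.50 m/s.
Horizontal component vₓ = 72.50 cos 33.6° = 60.39 m/s; vertical v_y0 = 72.50 sin 33.6° = 40.12 m/s.
Require v_y0 t − ½ g t² = 12.6, i.e. 4.905 t² − 40.12 t + 12.6 = 0.
Quadratic formula: t = (40.12 ± √1362.5) / 9.81 = (40.12 ± 36.91) / 9.81 → t = 0.3271 s or 7.852 s.
The first (ascending) time is 0.3271 s.

0.3271 s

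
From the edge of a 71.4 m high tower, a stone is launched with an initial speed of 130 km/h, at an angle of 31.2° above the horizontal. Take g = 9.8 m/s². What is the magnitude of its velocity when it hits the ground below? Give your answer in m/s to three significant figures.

52.0 m/s

Convert: 130 km/h = 130/3.6 = 36.11 m/s.
Resolve: vₓ = 36.11 cos 31.2° = 30.89 m/s and v_y0 = 36.11 sin 31.2° = 18.71 m/s.
With up positive and y = 0 at the ground: y(t) = 71.4 + (18.71) t − 4.900 t². Setting y = 0 and taking the positive root: t = [18.71 + √(18.71² + 2·9.80·71.4)] / 9.80 = (18.71 + 41.83) / 9.80 = 6.177 s.
Vertical velocity at impact: v_y = v_y0 − g t = 18.71 − 9.80 × 6.177 = −41.83 m/s.
Speed: |v| = √(vₓ² + v_y²) = √(30.89² + 41.83²) = 51.99 m/s.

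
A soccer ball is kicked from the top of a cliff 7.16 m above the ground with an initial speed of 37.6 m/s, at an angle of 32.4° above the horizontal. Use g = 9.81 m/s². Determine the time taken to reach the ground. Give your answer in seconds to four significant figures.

4.436 s

Horizontal component vₓ = 37.60 cos 32.4° = 31.75 m/s; vertical v_y0 = 37.60 sin 32.4° = 20.15 m/s.
With up positive and y = 0 at the ground: y(t) = 7.16 + (20.15) t − 4.905 t². Setting y = 0 and taking the positive root: t = [20.15 + √(20.15² + 2·9.81·7.16)] / 9.81 = (20.15 + 23.37) / 9.81 = 4.436 s.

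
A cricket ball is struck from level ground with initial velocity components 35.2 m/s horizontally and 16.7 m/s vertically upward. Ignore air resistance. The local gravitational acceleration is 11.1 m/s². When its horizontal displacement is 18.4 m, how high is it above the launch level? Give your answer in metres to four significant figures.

7.213 m

At x = 18.4 m, t = x/vₓ = 18.4/35.20 = 0.5227 s.
Height: y = v_y0 t − ½ g t² = 16.70 × 0.5227 − 5.550 × 0.5227² = 8.730 − 1.517 = 7.213 m.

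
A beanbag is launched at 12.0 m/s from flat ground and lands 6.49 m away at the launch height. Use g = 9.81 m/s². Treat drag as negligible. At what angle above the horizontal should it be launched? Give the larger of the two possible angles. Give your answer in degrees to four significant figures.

R = v₀² sin 2θ / g gives sin 2θ = gR/v₀² = 9.81·6.49/12.0² = 0.4421.
2θ = 26.24° or 180° − 26.24° = 153.8°, so θ = 13.12° or 76.88°.
The larger angle is 76.88°.

76.88°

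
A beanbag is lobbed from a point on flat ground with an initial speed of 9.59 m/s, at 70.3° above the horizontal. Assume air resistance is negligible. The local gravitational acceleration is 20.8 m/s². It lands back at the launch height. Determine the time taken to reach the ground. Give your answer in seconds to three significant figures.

0.868 s

Components: vₓ = 9.590 cos 70.3° = 3.233 m/s, v_y0 = 9.590 sin 70.3° = 9.029 m/s.
It returns to y = 0 when t = 2 v_y0 / g = 2(9.029)/20.8 = 0.8681 s.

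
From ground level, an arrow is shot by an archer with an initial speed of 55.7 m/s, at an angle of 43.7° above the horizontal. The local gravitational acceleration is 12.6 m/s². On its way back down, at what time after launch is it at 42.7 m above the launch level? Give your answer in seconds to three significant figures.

vₓ = 55.70 cos 43.7° = 40.27 m/s; v_y0 = 55.70 sin 43.7° = 38.48 m/s.
Require v_y0 t − ½ g t² = 42.7, i.e. 6.300 t² − 38.48 t + 42.7 = 0.
t = [38.48 ± √(38.48² − 2·12.6·42.7)] / 12.6 = (38.48 ± 20.12) / 12.6, so t = 1.457 s or t = 4.651 s.
The descending-branch root is 4.651 s.

4.65 s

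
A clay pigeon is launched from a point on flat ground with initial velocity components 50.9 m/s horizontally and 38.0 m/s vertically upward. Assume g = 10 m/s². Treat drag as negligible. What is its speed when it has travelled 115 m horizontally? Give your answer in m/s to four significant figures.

x = vₓ t ⇒ t = 115/50.90 = 2.259 s.
Vertical velocity there: v_y = v_y0 − g t = 38.00 − 10.0 × 2.259 = 15.41 m/s.
Speed: √(vₓ² + v_y²) = √(50.90² + 15.41²) = 53.18 m/s.

53.18 m/s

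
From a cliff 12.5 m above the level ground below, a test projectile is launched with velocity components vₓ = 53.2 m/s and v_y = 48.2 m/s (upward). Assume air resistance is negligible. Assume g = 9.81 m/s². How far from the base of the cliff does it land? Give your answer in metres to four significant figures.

The projectile lands when y = 12.5 + (48.20) t − ½·9.81·t² = 0. Positive root: t = (48.20 + √(48.20² + 2·9.81·12.5)) / 9.81 = (48.20 + 50.68) / 9.81 = 10.08 s.
Horizontal distance: R = vₓ t = 53.20 × 10.08 = 536.2 m.

536.2 m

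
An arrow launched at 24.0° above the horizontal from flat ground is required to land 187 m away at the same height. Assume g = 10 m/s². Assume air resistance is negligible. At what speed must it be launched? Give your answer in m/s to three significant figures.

50.2 m/s

Level-ground range: R = v₀² sin(2θ)/g, so v₀ = √(gR / sin 2θ).
v₀ = √(10.0 × 187 / sin 48.00°) = √(1870 / 0.7431) = √2516.3 = 50.16 m/s.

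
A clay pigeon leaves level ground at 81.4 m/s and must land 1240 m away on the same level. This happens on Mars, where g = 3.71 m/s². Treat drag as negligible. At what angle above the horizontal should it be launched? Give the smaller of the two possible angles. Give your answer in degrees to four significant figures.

From R = (v₀²/g) sin 2θ: sin 2θ = 3.71 × 1240 / 6626.0 = 0.6943.
2θ = 43.97° or 180° − 43.97° = 136.0°, so θ = 21.99° or 68.01°.
The smaller angle is 21.99°.

21.99°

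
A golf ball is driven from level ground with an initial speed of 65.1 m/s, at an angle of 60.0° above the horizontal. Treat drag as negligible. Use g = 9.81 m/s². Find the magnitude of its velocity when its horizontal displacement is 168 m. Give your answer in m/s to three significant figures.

33.1 m/s

vₓ = 65.10 cos 60.0° = 32.55 m/s; v_y0 = 65.10 sin 60.0° = 56.38 m/s.
At x = 168 m, t = x/vₓ = 168/32.55 = 5.161 s.
Vertical velocity there: v_y = v_y0 − g t = 56.38 − 9.81 × 5.161 = 5.746 m/s.
Speed: √(vₓ² + v_y²) = √(32.55² + 5.746²) = 33.05 m/s.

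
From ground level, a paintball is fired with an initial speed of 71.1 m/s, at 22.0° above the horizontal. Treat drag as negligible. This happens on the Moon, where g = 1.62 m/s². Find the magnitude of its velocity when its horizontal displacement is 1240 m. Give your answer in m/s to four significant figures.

Components: vₓ = 71.10 cos 22.0° = 65.92 m/s, v_y0 = 71.10 sin 22.0° = 26.63 m/s.
At x = 1240 m, t = x/vₓ = 1240/65.92 = 18.81 s.
Vertical velocity there: v_y = v_y0 − g t = 26.63 − 1.62 × 18.81 = −3.837 m/s.
Speed: √(vₓ² + v_y²) = √(65.92² + 3.837²) = 66.03 m/s.

66.03 m/s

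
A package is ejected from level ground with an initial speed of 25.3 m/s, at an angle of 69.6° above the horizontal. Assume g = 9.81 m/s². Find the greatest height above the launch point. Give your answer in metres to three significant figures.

Components: vₓ = 25.30 cos 69.6° = 8.819 m/s, v_y0 = 25.30 sin 69.6° = 23.71 m/s.
Peak height H = v_y0² / (2g) = 562.32 / 19.62 = 28.66 m.

28.7 m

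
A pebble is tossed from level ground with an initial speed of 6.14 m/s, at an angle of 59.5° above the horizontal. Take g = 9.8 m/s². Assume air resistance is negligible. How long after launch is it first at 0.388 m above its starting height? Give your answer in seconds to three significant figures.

Horizontal component vₓ = 6.140 cos 59.5° = 3.116 m/s; vertical v_y0 = 6.140 sin 59.5° = 5.290 m/s.
Set y = v_y0 t − ½ g t² = 0.388: 4.900 t² − 5.290 t + 0.388 = 0.
Quadratic formula: t = (5.290 ± √20.384) / 9.80 = (5.290 ± 4.515) / 9.80 → t = 0.07914 s or 1.001 s.
The first (ascending) time is 0.07914 s.

0.0791 s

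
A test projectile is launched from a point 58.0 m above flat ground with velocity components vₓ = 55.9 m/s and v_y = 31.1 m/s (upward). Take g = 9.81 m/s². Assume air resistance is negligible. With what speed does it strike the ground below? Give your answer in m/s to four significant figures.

The projectile lands when y = 58.0 + (31.10) t − ½·9.81·t² = 0. Positive root: t = (31.10 + √(31.10² + 2·9.81·58.0)) / 9.81 = (31.10 + 45.88) / 9.81 = 7.847 s.
Vertical velocity at impact: v_y = v_y0 − g t = 31.10 − 9.81 × 7.847 = −45.88 m/s.
Speed: |v| = √(vₓ² + v_y²) = √(55.90² + 45.88²) = 72.32 m/s.

72.32 m/s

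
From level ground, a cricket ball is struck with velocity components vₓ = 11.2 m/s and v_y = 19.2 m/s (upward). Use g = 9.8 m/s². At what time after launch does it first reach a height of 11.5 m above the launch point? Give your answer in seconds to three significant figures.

Set y = v_y0 t − ½ g t² = 11.5: 4.900 t² − 19.20 t + 11.5 = 0.
t = [19.20 ± √(19.20² − 2·9.80·11.5)] / 9.80 = (19.20 ± 11.97) / 9.80, so t = 0.7379 s or t = 3.180 s.
The first (ascending) time is 0.7379 s.

0.738 s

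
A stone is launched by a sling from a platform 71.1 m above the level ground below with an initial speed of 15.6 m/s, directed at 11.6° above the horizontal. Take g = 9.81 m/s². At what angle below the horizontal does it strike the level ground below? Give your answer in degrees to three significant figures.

67.8°

Resolve: vₓ = 15.60 cos 11.6° = 15.28 m/s and v_y0 = 15.60 sin 11.6° = 3.137 m/s.
The projectile lands when y = 71.1 + (3.137) t − ½·9.81·t² = 0. Positive root: t = (3.137 + √(3.137² + 2·9.81·71.1)) / 9.81 = (3.137 + 37.48) / 9.81 = 4.140 s.
At impact: v_y = v_y0 − g t = −37.48 m/s; vₓ = 15.28 m/s.
Angle below horizontal: arctan(|v_y|/vₓ) = arctan(37.48/15.28) = 67.82°.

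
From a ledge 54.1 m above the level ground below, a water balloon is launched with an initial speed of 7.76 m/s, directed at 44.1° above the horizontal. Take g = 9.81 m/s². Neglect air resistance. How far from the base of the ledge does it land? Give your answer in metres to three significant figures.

21.8 m

Horizontal component vₓ = 7.760 cos 44.1° = 5.573 m/s; vertical v_y0 = 7.760 sin 44.1° = 5.400 m/s.
Vertical motion (up positive, ground at y = 0): 4.905 t² − (5.400) t − 54.1 = 0, so t = (5.400 + √(5.400² + 2·9.81·54.1)) / 9.81 = (5.400 + 33.02) / 9.81 = 3.917 s.
Horizontal distance: R = vₓ t = 5.573 × 3.917 = 21.83 m.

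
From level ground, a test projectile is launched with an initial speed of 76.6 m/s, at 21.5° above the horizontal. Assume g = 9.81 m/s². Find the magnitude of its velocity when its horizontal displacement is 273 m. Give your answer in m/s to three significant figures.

71.9 m/s

Horizontal component vₓ = 76.60 cos 21.5° = 71.27 m/s; vertical v_y0 = 76.60 sin 21.5° = 28.07 m/s.
Time to reach x = 273 m: t = x/vₓ = 273/71.27 = 3.831 s.
Vertical velocity there: v_y = v_y0 − g t = 28.07 − 9.81 × 3.831 = −9.503 m/s.
Speed: √(vₓ² + v_y²) = √(71.27² + 9.503²) = 71.90 m/s.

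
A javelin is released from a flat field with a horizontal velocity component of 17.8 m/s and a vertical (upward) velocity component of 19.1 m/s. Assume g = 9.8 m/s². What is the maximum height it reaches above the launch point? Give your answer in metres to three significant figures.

18.6 m

Peak height H = v_y0² / (2g) = 364.81 / 19.60 = 18.61 m.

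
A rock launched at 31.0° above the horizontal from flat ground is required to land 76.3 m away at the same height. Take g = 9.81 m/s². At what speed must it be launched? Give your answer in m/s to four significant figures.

29.12 m/s

From R = (v₀² / g) sin 2θ: v₀ = √(gR / sin 2θ).
v₀ = √(9.81 × 76.3 / sin 62.00°) = √(748.5 / 0.8829) = √847.73 = 29.12 m/s.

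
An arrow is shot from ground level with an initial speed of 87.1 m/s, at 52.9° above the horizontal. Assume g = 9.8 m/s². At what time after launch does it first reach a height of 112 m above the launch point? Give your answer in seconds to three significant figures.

vₓ = 87.10 cos 52.9° = 52.54 m/s; v_y0 = 87.10 sin 52.9° = 69.47 m/s.
Set y = v_y0 t − ½ g t² = 112: 4.900 t² − 69.47 t + 112 = 0.
t = [69.47 ± √(69.47² − 2·9.80·112)] / 9.80 = (69.47 ± 51.29) / 9.80, so t = 1.855 s or t = 12.32 s.
The first (ascending) time is 1.855 s.

1.85 s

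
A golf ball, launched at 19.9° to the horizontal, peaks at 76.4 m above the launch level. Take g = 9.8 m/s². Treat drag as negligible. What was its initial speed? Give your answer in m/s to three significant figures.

114 m/s

At the peak v_y = 0, so v_y0 = √(2gH) = √(2 × 9.80 × 76.4) = 38.70 m/s.
v_y0 = v₀ sin θ ⇒ v₀ = 38.70 / sin 19.9° = 113.7 m/s.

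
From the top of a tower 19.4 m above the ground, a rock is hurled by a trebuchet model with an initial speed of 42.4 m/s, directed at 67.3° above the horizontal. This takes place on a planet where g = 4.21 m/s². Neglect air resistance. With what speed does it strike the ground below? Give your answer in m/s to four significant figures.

44.28 m/s

vₓ = 42.40 cos 67.3° = 16.36 m/s; v_y0 = 42.40 sin 67.3° = 39.12 m/s.
Vertical motion (up positive, ground at y = 0): 2.105 t² − (39.12) t − 19.4 = 0, so t = (39.12 + √(39.12² + 2·4.21·19.4)) / 4.21 = (39.12 + 41.15) / 4.21 = 19.07 s.
Vertical velocity at impact: v_y = v_y0 − g t = 39.12 − 4.21 × 19.07 = −41.15 m/s.
Speed: |v| = √(vₓ² + v_y²) = √(16.36² + 41.15²) = 44.28 m/s.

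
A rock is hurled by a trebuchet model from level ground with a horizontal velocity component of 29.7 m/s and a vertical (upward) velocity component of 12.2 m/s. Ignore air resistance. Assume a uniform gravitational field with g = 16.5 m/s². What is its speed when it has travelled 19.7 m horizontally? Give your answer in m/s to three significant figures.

x = vₓ t ⇒ t = 19.7/29.70 = 0.6633 s.
Vertical velocity there: v_y = v_y0 − g t = 12.20 − 16.5 × 0.6633 = 1.256 m/s.
Speed: √(vₓ² + v_y²) = √(29.70² + 1.256²) = 29.73 m/s.

29.7 m/s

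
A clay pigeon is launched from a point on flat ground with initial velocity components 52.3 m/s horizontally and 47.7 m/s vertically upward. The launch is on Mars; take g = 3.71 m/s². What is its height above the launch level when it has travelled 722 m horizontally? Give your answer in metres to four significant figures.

305.0 m

At x = 722 m, t = x/vₓ = 722/52.30 = 13.80 s.
Height: y = v_y0 t − ½ g t² = 47.70 × 13.80 − 1.855 × 13.80² = 658.5 − 353.5 = 305.0 m.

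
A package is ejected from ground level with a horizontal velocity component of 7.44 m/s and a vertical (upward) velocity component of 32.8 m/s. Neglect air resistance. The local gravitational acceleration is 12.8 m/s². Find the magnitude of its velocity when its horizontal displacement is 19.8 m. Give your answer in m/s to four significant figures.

7.547 m/s

x = vₓ t ⇒ t = 19.8/7.440 = 2.661 s.
Vertical velocity there: v_y = v_y0 − g t = 32.80 − 12.8 × 2.661 = −1.265 m/s.
Speed: √(vₓ² + v_y²) = √(7.440² + 1.265²) = 7.547 m/s.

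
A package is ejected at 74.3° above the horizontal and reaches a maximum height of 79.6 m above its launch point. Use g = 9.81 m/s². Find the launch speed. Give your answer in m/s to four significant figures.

At the peak v_y = 0, so v_y0 = √(2gH) = √(2 × 9.81 × 79.6) = 39.52 m/s.
v_y0 = v₀ sin θ ⇒ v₀ = 39.52 / sin 74.3° = 41.05 m/s.

41.05 m/s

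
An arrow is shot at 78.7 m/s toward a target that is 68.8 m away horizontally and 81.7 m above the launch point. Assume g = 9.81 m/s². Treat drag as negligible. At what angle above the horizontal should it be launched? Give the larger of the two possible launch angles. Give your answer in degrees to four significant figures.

Trajectory: y = x tanθ − g x² (1 + tan²θ)/(2v₀²). With x = 68.8, y = 81.7, v₀ = 78.7, g = 9.81:
3.749 tan²θ − 68.8 tanθ + (85.45) = 0.
tanθ = [68.8 ± √(68.8² − 4 × 3.749 × (85.45))] / (2 × 3.749) = (68.8 ± 58.76) / 7.497, giving tanθ = 1.340 or 17.01.
θ = 53.26° or 86.64°; the larger is 86.64°.

86.64°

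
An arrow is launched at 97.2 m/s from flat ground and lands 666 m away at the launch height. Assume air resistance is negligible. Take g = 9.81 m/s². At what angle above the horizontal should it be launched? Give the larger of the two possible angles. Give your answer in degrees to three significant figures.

68.1°

From R = (v₀²/g) sin 2θ: sin 2θ = 9.81 × 666 / 9447.8 = 0.6915.
2θ = 43.75° or 180° − 43.75° = 136.2°, so θ = 21.88° or 68.12°.
The larger angle is 68.12°.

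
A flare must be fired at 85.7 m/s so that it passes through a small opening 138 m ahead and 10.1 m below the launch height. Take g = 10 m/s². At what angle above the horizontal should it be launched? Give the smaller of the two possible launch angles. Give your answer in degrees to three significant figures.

1.19°

Trajectory: y = x tanθ − g x² (1 + tan²θ)/(2v₀²). With x = 138, y = −10.1, v₀ = 85.7, g = 10.0:
12.96 tan²θ − 138 tanθ + (2.865) = 0.
tanθ = [138 ± √(138² − 4 × 12.96 × (2.865))] / (2 × 12.96) = (138 ± 137.5) / 25.93, giving tanθ = 0.02080 or 10.62.
θ = 1.192° or 84.62°; the smaller is 1.192°.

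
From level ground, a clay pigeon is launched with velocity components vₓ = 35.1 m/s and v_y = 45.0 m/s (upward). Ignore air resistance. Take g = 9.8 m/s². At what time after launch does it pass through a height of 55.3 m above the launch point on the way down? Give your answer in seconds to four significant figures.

7.722 s

Height y(t) = 45.00 t − 4.900 t² = 55.3 gives 4.900 t² − 45.00 t + 55.3 = 0.
t = [45.00 ± √(45.00² − 2·9.80·55.3)] / 9.80 = (45.00 ± 30.68) / 9.80, so t = 1.461 s or t = 7.722 s.
The descending-branch root is 7.722 s.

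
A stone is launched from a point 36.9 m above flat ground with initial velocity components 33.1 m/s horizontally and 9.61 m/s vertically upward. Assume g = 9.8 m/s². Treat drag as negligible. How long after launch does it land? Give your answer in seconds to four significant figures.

With up positive and y = 0 at the ground: y(t) = 36.9 + (9.610) t − 4.900 t². Setting y = 0 and taking the positive root: t = [9.610 + √(9.610² + 2·9.80·36.9)] / 9.80 = (9.610 + 28.56) / 9.80 = 3.895 s.

3.895 s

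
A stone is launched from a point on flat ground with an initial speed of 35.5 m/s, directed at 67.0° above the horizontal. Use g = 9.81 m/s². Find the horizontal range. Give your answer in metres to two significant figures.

92 m

Horizontal component vₓ = 35.50 cos 67.0° = 13.87 m/s; vertical v_y0 = 35.50 sin 67.0° = 32.68 m/s.
Time aloft: T = 2 v_y0 / g = 2 × 32.68 / 9.81 = 6.662 s.
Range: R = vₓ T = 13.87 × 6.662 = 92.41 m.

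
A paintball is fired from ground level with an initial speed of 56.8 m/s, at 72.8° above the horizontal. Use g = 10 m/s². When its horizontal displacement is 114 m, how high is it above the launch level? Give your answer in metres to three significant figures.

138 m

vₓ = 56.80 cos 72.8° = 16.80 m/s; v_y0 = 56.80 sin 72.8° = 54.26 m/s.
Time to reach x = 114 m: t = x/vₓ = 114/16.80 = 6.787 s.
Height: y = v_y0 t − ½ g t² = 54.26 × 6.787 − 5.000 × 6.787² = 368.3 − 230.3 = 137.9 m.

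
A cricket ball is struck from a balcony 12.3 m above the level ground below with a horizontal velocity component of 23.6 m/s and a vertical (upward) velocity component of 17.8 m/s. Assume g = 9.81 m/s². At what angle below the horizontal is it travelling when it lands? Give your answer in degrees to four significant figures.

With up positive and y = 0 at the ground: y(t) = 12.3 + (17.80) t − 4.905 t². Setting y = 0 and taking the positive root: t = [17.80 + √(17.80² + 2·9.81·12.3)] / 9.81 = (17.80 + 23.63) / 9.81 = 4.223 s.
At impact: v_y = v_y0 − g t = −23.63 m/s; vₓ = 23.60 m/s.
Angle below horizontal: arctan(|v_y|/vₓ) = arctan(23.63/23.60) = 45.03°.

45.03°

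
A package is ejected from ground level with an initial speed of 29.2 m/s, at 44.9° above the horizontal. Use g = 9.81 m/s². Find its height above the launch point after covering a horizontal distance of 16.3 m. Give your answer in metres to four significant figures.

13.20 m

Resolve: vₓ = 29.20 cos 44.9° = 20.68 m/s and v_y0 = 29.20 sin 44.9° = 20.61 m/s.
x = vₓ t ⇒ t = 16.3/20.68 = 0.7881 s.
Height: y = v_y0 t − ½ g t² = 20.61 × 0.7881 − 4.905 × 0.7881² = 16.24 − 3.046 = 13.20 m.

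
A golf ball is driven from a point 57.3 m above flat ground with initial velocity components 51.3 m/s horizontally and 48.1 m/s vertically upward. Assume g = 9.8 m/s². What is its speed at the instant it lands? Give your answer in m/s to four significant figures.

With up positive and y = 0 at the ground: y(t) = 57.3 + (48.10) t − 4.900 t². Setting y = 0 and taking the positive root: t = [48.10 + √(48.10² + 2·9.80·57.3)] / 9.80 = (48.10 + 58.62) / 9.80 = 10.89 s.
Vertical velocity at impact: v_y = v_y0 − g t = 48.10 − 9.80 × 10.89 = −58.62 m/s.
Speed: |v| = √(vₓ² + v_y²) = √(51.30² + 58.62²) = 77.90 m/s.

77.90 m/s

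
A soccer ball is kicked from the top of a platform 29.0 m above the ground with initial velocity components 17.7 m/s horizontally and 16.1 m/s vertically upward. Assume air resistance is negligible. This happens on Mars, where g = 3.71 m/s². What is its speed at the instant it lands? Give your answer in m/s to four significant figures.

With up positive and y = 0 at the ground: y(t) = 29.0 + (16.10) t − 1.855 t². Setting y = 0 and taking the positive root: t = [16.10 + √(16.10² + 2·3.71·29.0)] / 3.71 = (16.10 + 21.78) / 3.71 = 10.21 s.
Vertical velocity at impact: v_y = v_y0 − g t = 16.10 − 3.71 × 10.21 = −21.78 m/s.
Speed: |v| = √(vₓ² + v_y²) = √(17.70² + 21.78²) = 28.07 m/s.

28.07 m/s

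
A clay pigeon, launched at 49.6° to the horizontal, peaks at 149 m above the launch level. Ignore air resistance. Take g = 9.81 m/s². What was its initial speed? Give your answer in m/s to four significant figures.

At the peak v_y = 0, so v_y0 = √(2gH) = √(2 × 9.81 × 149) = 54.07 m/s.
v_y0 = v₀ sin θ ⇒ v₀ = 54.07 / sin 49.6° = 71.00 m/s.

71.00 m/s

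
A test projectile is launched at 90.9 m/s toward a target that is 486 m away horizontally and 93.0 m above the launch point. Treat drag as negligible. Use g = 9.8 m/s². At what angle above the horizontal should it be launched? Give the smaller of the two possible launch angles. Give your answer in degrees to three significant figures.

Trajectory: y = x tanθ − g x² (1 + tan²θ)/(2v₀²). With x = 486, y = 93.0, v₀ = 90.9, g = 9.80:
140.1 tan²θ − 486 tanθ + (233.1) = 0.
tanθ = [486 ± √(486² − 4 × 140.1 × (233.1))] / (2 × 140.1) = (486 ± 325.0) / 280.1, giving tanθ = 0.5748 or 2.895.
θ = 29.89° or 70.94°; the smaller is 29.89°.

29.9°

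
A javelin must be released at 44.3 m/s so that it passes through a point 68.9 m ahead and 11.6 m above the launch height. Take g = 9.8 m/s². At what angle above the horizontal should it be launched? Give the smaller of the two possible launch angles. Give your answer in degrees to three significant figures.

20.0°

Trajectory: y = x tanθ − g x² (1 + tan²θ)/(2v₀²). With x = 68.9, y = 11.6, v₀ = 44.3, g = 9.80:
11.85 tan²θ − 68.9 tanθ + (23.45) = 0.
tanθ = [68.9 ± √(68.9² − 4 × 11.85 × (23.45))] / (2 × 11.85) = (68.9 ± 60.29) / 23.71, giving tanθ = 0.3631 or 5.450.
θ = 19.95° or 79.60°; the smaller is 19.95°.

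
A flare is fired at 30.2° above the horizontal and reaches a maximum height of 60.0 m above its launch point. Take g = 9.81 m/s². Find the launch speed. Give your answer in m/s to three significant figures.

68.2 m/s

At the peak v_y = 0, so v_y0 = √(2gH) = √(2 × 9.81 × 60.0) = 34.31 m/s.
v_y0 = v₀ sin θ ⇒ v₀ = 34.31 / sin 30.2° = 68.21 m/s.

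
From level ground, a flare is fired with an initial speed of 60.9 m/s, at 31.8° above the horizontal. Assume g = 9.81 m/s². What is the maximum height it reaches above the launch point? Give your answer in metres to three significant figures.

52.5 m

Components: vₓ = 60.90 cos 31.8° = 51.76 m/s, v_y0 = 60.90 sin 31.8° = 32.09 m/s.
Maximum height: H = v_y0² / (2g) = 32.09² / (2 × 9.81) = 52.49 m.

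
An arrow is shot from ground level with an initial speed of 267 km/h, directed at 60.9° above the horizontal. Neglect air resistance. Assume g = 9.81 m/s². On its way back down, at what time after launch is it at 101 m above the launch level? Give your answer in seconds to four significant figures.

11.41 s

Convert: 267 km/h = 267/3.6 = 74.17 m/s.
vₓ = 74.17 cos 60.9° = 36.07 m/s; v_y0 = 74.17 sin 60.9° = 64.80 m/s.
Set y = v_y0 t − ½ g t² = 101: 4.905 t² − 64.80 t + 101 = 0.
Quadratic formula: t = (64.80 ± √2218.0) / 9.81 = (64.80 ± 47.10) / 9.81 → t = 1.805 s or 11.41 s.
The descending-branch root is 11.41 s.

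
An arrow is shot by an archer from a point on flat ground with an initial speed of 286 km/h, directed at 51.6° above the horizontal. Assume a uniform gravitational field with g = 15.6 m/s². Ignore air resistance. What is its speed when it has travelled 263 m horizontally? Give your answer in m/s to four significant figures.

53.58 m/s

Convert: 286 km/h = 286/3.6 = 79.44 m/s.
Resolve: vₓ = 79.44 cos 51.6° = 49.35 m/s and v_y0 = 79.44 sin 51.6° = 62.26 m/s.
Time to reach x = 263 m: t = x/vₓ = 263/49.35 = 5.330 s.
Vertical velocity there: v_y = v_y0 − g t = 62.26 − 15.6 × 5.330 = −20.88 m/s.
Speed: √(vₓ² + v_y²) = √(49.35² + 20.88²) = 53.58 m/s.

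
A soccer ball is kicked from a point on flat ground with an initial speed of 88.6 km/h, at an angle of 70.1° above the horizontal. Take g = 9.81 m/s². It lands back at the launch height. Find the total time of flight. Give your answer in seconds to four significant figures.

4.718 s

Convert: 88.6 km/h = 88.6/3.6 = 24.61 m/s.
Components: vₓ = 24.61 cos 70.1° = 8.377 m/s, v_y0 = 24.61 sin 70.1° = 23.14 m/s.
Landing at launch height ⇒ T = 2 v_y0 / g = 2 × 23.14 / 9.81 = 4.718 s.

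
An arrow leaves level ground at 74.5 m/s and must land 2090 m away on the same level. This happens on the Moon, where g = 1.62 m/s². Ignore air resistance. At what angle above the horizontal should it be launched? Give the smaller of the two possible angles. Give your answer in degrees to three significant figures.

18.8°

From R = (v₀²/g) sin 2θ: sin 2θ = 1.62 × 2090 / 5550.2 = 0.6100.
2θ = 37.59° or 180° − 37.59° = 142.4°, so θ = 18.80° or 71.20°.
The smaller angle is 18.80°.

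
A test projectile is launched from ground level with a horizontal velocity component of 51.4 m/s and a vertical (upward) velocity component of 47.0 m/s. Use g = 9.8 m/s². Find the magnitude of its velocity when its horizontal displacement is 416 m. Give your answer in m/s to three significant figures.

60.7 m/s

At x = 416 m, t = x/vₓ = 416/51.40 = 8.093 s.
Vertical velocity there: v_y = v_y0 − g t = 47.00 − 9.80 × 8.093 = −32.32 m/s.
Speed: √(vₓ² + v_y²) = √(51.40² + 32.32²) = 60.71 m/s.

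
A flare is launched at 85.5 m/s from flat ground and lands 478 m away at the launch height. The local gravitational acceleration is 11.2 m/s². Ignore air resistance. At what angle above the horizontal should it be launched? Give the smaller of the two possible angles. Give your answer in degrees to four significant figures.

23.54°

Level-ground range R = v₀² sin(2θ)/g ⇒ sin(2θ) = gR/v₀² = 11.2 × 478 / 85.5² = 0.7323.
2θ = 47.08° or 180° − 47.08° = 132.9°, so θ = 23.54° or 66.46°.
The smaller angle is 23.54°.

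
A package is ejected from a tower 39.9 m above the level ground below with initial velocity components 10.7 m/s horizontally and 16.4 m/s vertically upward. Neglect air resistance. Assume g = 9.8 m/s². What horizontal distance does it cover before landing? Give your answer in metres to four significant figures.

53.30 m

The projectile lands when y = 39.9 + (16.40) t − ½·9.80·t² = 0. Positive root: t = (16.40 + √(16.40² + 2·9.80·39.9)) / 9.80 = (16.40 + 32.42) / 9.80 = 4.982 s.
Horizontal distance: R = vₓ t = 10.70 × 4.982 = 53.30 m.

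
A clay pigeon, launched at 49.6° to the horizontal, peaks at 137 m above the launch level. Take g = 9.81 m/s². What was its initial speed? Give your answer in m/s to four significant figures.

68.08 m/s

At the peak v_y = 0, so v_y0 = √(2gH) = √(2 × 9.81 × 137) = 51.85 m/s.
v_y0 = v₀ sin θ ⇒ v₀ = 51.85 / sin 49.6° = 68.08 m/s.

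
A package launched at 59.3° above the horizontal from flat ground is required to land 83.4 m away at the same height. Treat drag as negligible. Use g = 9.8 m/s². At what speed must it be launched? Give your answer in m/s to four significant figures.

30.51 m/s

From R = (v₀² / g) sin 2θ: v₀ = √(gR / sin 2θ).
v₀ = √(9.80 × 83.4 / sin 118.6°) = √(817.3 / 0.8780) = √930.91 = 30.51 m/s.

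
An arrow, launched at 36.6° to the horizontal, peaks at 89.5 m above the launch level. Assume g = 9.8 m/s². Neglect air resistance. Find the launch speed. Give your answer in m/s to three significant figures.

At the peak v_y = 0, so v_y0 = √(2gH) = √(2 × 9.80 × 89.5) = 41.88 m/s.
v_y0 = v₀ sin θ ⇒ v₀ = 41.88 / sin 36.6° = 70.25 m/s.

70.2 m/s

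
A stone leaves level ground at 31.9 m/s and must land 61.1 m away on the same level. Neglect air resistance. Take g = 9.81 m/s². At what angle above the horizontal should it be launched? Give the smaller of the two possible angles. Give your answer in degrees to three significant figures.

From R = (v₀²/g) sin 2θ: sin 2θ = 9.81 × 61.1 / 1017.6 = 0.5890.
2θ = 36.09° or 180° − 36.09° = 143.9°, so θ = 18.04° or 71.96°.
The smaller angle is 18.04°.

18.0°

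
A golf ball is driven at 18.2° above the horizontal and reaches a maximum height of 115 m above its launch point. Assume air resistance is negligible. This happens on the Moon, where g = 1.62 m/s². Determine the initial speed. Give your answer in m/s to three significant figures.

At the peak v_y = 0, so v_y0 = √(2gH) = √(2 × 1.62 × 115) = 19.30 m/s.
v_y0 = v₀ sin θ ⇒ v₀ = 19.30 / sin 18.2° = 61.80 m/s.

61.8 m/s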